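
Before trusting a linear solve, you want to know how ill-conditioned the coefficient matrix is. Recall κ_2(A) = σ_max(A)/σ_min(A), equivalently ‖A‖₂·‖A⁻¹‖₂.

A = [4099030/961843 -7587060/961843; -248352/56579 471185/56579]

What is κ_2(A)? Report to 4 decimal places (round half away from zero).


195.1000

AᵀA = [41173835716/1100049889 -77191784280/1100049889; -77191784280/1100049889 144739479625/1100049889]; tr = 643298669/3806401, det = 2856100/3806401
eigenvalues of AᵀA: λ = (tr ± √(tr²−4·det))/2 = 169, 16900/3806401
σ_max=√169=13, σ_min=√(16900/3806401)=(130/1951) → κ = 195.1000


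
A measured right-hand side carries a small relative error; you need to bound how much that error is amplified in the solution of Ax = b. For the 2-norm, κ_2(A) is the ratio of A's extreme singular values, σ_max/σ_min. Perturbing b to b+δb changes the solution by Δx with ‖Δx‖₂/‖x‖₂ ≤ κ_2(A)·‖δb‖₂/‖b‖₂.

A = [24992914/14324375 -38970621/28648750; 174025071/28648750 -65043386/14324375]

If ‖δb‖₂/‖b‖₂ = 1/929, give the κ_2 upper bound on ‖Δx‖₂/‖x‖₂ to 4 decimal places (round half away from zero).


M = AᵀA = [52453293339841/1313201402500 -9834535396728/328300350625; -9834535396728/328300350625 29506044080809/1313201402500]. tr(M)=1639186748413/26264028050, det(M)=973752025/8404488976
eigenvalues of AᵀA: λ = (tr ± √(tr²−4·det))/2 = 6241/100, 3900625/2101122244
σ_max=√(6241/100)=(79/10), σ_min=√(3900625/2101122244)=(1975/45838) → κ = 183.3520
κ_2(A)·‖δb‖/‖b‖ = 0.1974

0.1974


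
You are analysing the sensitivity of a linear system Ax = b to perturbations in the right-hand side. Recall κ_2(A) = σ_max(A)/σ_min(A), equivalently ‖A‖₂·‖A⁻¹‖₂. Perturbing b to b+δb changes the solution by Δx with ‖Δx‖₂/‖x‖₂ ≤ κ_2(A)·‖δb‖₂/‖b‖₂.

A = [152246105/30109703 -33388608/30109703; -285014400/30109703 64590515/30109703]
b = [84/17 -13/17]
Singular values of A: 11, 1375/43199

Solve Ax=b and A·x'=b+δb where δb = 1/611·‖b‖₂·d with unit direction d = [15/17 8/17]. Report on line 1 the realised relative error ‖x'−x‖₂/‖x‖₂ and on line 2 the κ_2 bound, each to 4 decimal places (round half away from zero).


largest singular value 11, smallest 1375/43199
κ_2(A) = 11 / (1375/43199) = 345.5920
worst-case relative error ≤ 345.5920 × 1/611 = 0.5656
solve Ax = b  →  x = [27.8521 122.5448]
2-norm of b is 5.0000; of x, 125.6701
Δx = A⁻¹·δb where δb = 1/611·5.0000·d; ‖Δx‖ = 0.2571
relative error = 0.0020
tightness: 0.0020 against a bound of 0.5656 (unrounded ratio ≈ 0.0036)

0.0020
0.5656


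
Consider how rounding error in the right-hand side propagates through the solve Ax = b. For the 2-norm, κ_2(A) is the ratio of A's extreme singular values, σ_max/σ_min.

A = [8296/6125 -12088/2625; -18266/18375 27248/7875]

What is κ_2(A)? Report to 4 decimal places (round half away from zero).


330.7500

M = AᵀA = [38122372/13505625 -56010016/5788125; -56010016/5788125 82301248/2480625]. tr(M)=7001380/194481, det(M)=256/21609
eigenvalues of AᵀA: λ = (tr ± √(tr²−4·det))/2 = 36, 64/194481
κ_2(A) = √(λ_max/λ_min) = √(36 / (64/194481)) = 330.7500


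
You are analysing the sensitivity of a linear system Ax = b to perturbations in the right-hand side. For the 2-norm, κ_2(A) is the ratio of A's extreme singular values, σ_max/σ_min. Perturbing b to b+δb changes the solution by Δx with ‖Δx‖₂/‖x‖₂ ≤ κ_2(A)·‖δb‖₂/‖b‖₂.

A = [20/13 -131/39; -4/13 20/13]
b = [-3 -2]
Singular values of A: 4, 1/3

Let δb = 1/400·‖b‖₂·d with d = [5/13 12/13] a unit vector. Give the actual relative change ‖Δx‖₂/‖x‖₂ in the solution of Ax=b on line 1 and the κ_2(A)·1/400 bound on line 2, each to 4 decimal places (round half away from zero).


σ_max = 4, σ_min = 1/3
condition number: 4 ÷ (1/3) = 12.0000
perturbation bound = 12.0000·1/400 = 0.0300
solve Ax = b  →  x = [-8.5000 -3.0000]
‖b‖₂ = 3.6056 and ‖x‖₂ = 9.0139
with δb = [0.0035 0.0083], A·Δx = δb → ‖Δx‖ = 0.0270
relative error = 0.0030
realised/bound (from unrounded values) ≈ 0.1000

0.0030
0.0300


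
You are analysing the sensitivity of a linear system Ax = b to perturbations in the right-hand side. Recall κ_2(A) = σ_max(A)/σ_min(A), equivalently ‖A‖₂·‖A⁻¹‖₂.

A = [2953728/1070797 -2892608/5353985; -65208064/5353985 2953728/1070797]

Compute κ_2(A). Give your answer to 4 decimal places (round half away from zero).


159.2500

form AᵀA = [2659253026816/17052442225 -119661428736/3410488445; -119661428736/3410488445 134729273344/17052442225] with trace 332419072/2028845 and determinant 268435456/253605625
λ_max, λ_min = (332419072/2028845 ± √2762125294587346944/102905300850625)/2 = 4096/25, 65536/10144225
κ = σ_max/σ_min = (64/5)/(256/3185) = 159.2500


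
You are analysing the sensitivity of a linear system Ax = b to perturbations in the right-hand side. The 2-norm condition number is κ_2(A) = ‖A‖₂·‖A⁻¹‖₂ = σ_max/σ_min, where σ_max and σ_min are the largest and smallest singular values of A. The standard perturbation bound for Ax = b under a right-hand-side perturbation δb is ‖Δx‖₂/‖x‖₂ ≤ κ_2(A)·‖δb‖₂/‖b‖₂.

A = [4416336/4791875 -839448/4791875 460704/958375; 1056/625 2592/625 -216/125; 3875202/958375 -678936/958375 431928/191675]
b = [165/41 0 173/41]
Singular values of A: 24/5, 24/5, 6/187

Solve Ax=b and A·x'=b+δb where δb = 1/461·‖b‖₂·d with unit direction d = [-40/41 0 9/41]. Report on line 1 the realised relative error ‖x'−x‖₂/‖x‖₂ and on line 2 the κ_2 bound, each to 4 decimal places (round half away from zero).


from the listed singular values, σ₁ = 24/5, σ_n = 6/187
condition number: (24/5) ÷ (6/187) = 149.6000
κ_2(A)·‖δb‖/‖b‖ = 0.3245
solve Ax = b  →  x = [34.5600 -45.0383 -74.3000]
‖b‖ = 5.8310, ‖x‖ = 93.5058
re-solving with b+δb shifts x by Δx of norm 0.3942
realised ‖Δx‖/‖x‖ = 0.0042
tightness: 0.0042 against a bound of 0.3245 (unrounded ratio ≈ 0.0130)

0.0042
0.3245


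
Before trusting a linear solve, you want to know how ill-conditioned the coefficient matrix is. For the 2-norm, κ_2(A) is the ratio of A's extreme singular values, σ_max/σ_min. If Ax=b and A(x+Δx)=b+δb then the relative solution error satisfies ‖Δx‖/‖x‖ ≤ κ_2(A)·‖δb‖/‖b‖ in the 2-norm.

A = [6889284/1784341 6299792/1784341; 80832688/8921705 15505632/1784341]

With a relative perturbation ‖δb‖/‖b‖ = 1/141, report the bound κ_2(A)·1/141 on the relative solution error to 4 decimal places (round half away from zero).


0.8392

form AᵀA = [45683309468176/470987101225 8700397602624/94197420245; 8700397602624/94197420245 1657467473152/18839484049] with trace 103590958736/560032225 and determinant 1368408064/560032225
λ_max, λ_min = (103590958736/560032225 ± √10728021321392495268096/313636093038450625)/2 = 4624/25, 295936/22401289
σ_max=√(4624/25)=(68/5), σ_min=√(295936/22401289)=(544/4733) → κ = 118.3250
worst-case relative error ≤ 118.3250 × 1/141 = 0.8392


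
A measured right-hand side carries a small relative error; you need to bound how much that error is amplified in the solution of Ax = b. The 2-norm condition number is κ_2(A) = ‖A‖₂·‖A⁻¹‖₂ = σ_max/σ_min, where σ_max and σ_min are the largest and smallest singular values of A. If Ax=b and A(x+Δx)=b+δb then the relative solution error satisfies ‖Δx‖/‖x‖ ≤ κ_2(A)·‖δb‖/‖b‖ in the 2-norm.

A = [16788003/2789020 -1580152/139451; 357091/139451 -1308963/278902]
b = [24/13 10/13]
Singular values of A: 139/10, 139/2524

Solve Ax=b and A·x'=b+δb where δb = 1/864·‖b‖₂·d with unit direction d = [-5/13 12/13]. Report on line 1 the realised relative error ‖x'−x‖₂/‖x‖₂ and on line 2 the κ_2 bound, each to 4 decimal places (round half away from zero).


σ_max = 139/10, σ_min = 139/2524
κ = σ_max/σ_min = (139/10)/(139/2524) = 252.4000
bound on ‖Δx‖/‖x‖: κ·ε = 252.4000·1/864 = 0.2921
solve Ax = b  →  x = [0.0677 -0.1270]
‖b‖ = 2.0000, ‖x‖ = 0.1439
Δx = A⁻¹·δb where δb = 1/864·2.0000·d; ‖Δx‖ = 0.0420
dividing the unrounded norms, ‖Δx‖/‖x‖ = 0.2921
tightness: 0.2921 against a bound of 0.2921; the bound is attained (ratio 1)

0.2921
0.2921


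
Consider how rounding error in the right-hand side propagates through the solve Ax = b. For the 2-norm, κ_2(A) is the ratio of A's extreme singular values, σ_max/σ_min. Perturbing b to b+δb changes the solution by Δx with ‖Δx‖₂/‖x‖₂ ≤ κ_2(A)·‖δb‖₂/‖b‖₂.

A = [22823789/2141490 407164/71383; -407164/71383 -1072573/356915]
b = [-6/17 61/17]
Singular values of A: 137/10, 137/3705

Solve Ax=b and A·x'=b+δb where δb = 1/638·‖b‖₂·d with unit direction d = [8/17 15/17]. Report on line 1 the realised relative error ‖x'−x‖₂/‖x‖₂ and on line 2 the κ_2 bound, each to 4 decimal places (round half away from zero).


largest singular value 137/10, smallest 137/3705
κ_2(A) = (137/10) / (137/3705) = 370.5000
bound on ‖Δx‖/‖x‖: κ·ε = 370.5000·1/638 = 0.5807
solve Ax = b  →  x = [-38.3083 71.5178]
‖b‖₂ = 3.6056 and ‖x‖₂ = 81.1315
Δx = A⁻¹·δb where δb = 1/638·3.6056·d; ‖Δx‖ = 0.1528
dividing the unrounded norms, ‖Δx‖/‖x‖ = 0.0019
so the bound overstates the realised error by a factor of ≈ 308.2751 (computed from the unrounded values)

0.0019
0.5807


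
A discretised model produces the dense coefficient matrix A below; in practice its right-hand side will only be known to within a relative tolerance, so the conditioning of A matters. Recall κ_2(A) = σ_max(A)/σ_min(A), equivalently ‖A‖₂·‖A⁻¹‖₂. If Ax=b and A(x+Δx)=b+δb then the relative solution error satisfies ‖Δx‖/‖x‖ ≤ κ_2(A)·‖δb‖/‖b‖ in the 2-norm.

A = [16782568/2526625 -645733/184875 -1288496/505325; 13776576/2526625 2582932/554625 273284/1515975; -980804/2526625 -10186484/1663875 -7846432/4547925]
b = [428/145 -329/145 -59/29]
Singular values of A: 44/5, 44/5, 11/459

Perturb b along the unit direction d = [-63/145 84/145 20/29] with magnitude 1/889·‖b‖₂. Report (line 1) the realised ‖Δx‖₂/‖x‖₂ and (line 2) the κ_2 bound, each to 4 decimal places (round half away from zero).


σ_max = 44/5, σ_min = 11/459
condition number: (44/5) ÷ (11/459) = 367.2000
κ_2(A)·‖δb‖/‖b‖ = 0.4130
solve Ax = b  →  x = [-35.0692 46.6255 -156.3806]
‖b‖ = 4.2426, ‖x‖ = 166.9092
Δx = A⁻¹·δb where δb = 1/889·4.2426·d; ‖Δx‖ = 0.1991
realised ‖Δx‖/‖x‖ = 0.0012
so the bound overstates the realised error by a factor of ≈ 346.1996 (computed from the unrounded values)

0.0012
0.4130


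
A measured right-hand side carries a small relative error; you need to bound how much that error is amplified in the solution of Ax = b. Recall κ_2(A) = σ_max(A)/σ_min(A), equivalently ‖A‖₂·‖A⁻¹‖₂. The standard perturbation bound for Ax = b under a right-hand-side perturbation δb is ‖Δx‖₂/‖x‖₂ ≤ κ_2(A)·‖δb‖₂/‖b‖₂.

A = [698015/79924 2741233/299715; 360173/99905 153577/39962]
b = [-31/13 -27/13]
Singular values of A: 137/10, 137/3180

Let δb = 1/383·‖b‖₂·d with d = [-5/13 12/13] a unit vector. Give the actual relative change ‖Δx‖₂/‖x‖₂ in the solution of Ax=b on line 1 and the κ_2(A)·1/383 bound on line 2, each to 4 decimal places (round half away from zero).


0.0083
0.8303

from the listed singular values, σ₁ = 137/10, σ_n = 137/3180
κ_2(A) = (137/10) / (137/3180) = 318.0000
bound on ‖Δx‖/‖x‖: κ·ε = 318.0000·1/383 = 0.8303
solve Ax = b  →  x = [16.6574 -16.1666]
2-norm of b is 3.1623; of x, 23.2127
δb = ε·‖b‖·d = [-0.0032 0.0076]; solving A·Δx = δb gives ‖Δx‖ = 0.1916
dividing the unrounded norms, ‖Δx‖/‖x‖ = 0.0083
so the bound overstates the realised error by a factor of ≈ 100.5649 (computed from the unrounded values)


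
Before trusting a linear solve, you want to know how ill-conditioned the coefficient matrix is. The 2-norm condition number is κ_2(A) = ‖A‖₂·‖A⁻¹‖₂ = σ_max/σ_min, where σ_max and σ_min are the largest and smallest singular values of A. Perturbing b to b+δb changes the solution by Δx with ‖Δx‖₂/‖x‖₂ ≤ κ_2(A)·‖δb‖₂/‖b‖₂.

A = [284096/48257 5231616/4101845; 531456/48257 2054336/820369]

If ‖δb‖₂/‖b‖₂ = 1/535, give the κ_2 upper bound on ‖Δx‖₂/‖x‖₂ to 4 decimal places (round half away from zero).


0.4400

form AᵀA = [363156017152/2328738049 408542773248/11643690245; 408542773248/11643690245 459782754304/58218451225] with trace 5674409984/34633225 and determinant 16777216/34633225
char-poly roots: 4096/25 and 4096/1385329
σ_max=√(4096/25)=(64/5), σ_min=√(4096/1385329)=(64/1177) → κ = 235.4000
bound on ‖Δx‖/‖x‖: κ·ε = 235.4000·1/535 = 0.4400


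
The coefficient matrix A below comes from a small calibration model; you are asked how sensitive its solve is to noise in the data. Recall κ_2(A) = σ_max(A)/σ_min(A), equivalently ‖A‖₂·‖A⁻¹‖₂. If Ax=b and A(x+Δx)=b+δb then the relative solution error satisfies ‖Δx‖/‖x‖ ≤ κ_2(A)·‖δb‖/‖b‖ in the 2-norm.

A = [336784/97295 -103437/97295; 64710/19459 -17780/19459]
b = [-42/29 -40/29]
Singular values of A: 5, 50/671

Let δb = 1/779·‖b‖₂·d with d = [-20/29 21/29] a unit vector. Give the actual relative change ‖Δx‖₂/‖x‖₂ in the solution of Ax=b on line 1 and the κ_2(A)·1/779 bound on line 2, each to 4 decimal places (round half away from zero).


0.0861
0.0861

from the listed singular values, σ₁ = 5, σ_n = 50/671
κ = σ_max/σ_min = 5/(50/671) = 67.1000
κ_2(A)·‖δb‖/‖b‖ = 0.0861
solve Ax = b  →  x = [-0.3840 0.1120]
‖b‖ = 2.0000, ‖x‖ = 0.4000
with δb = [-0.0018 0.0019], A·Δx = δb → ‖Δx‖ = 0.0345
dividing the unrounded norms, ‖Δx‖/‖x‖ = 0.0861
tightness: 0.0861 against a bound of 0.0861; the bound is attained (ratio 1)


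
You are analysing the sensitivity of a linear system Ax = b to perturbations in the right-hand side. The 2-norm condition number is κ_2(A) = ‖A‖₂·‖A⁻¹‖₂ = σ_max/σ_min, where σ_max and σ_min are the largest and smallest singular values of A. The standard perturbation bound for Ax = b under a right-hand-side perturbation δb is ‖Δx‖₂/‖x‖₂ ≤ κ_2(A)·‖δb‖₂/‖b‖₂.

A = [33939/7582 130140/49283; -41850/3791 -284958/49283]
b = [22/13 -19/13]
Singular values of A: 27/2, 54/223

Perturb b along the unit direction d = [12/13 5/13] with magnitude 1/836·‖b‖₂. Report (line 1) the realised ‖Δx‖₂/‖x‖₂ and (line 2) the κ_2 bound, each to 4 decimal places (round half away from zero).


from the listed singular values, σ₁ = 27/2, σ_n = 54/223
κ_2(A) = (27/2) / (54/223) = 55.7500
κ_2(A)·‖δb‖/‖b‖ = 0.0667
solve Ax = b  →  x = [-1.8126 3.7135]
‖b‖ = 2.2361, ‖x‖ = 4.1323
with δb = [0.0025 0.0010], A·Δx = δb → ‖Δx‖ = 0.0110
relative error = 0.0027
so the bound overstates the realised error by a factor of ≈ 24.9482 (computed from the unrounded values)

0.0027
0.0667


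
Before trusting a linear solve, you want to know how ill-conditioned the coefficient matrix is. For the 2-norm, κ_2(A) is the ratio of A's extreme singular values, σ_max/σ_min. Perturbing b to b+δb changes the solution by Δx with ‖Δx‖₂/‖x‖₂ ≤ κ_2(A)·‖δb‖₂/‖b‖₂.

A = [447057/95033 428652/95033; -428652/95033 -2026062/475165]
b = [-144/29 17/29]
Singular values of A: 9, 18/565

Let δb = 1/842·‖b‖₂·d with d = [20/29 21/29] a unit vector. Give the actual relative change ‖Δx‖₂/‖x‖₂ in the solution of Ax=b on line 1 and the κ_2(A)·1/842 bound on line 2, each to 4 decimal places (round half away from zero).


0.0020
0.3355

from the listed singular values, σ₁ = 9, σ_n = 18/565
κ_2(A) = 9 / (18/565) = 282.5000
worst-case relative error ≤ 282.5000 × 1/842 = 0.3355
solve Ax = b  →  x = [64.6207 -68.4962]
‖b‖₂ = 5.0000 and ‖x‖₂ = 94.1677
re-solving with b+δb shifts x by Δx of norm 0.1864
dividing the unrounded norms, ‖Δx‖/‖x‖ = 0.0020
tightness: 0.0020 against a bound of 0.3355 (unrounded ratio ≈ 0.0059)


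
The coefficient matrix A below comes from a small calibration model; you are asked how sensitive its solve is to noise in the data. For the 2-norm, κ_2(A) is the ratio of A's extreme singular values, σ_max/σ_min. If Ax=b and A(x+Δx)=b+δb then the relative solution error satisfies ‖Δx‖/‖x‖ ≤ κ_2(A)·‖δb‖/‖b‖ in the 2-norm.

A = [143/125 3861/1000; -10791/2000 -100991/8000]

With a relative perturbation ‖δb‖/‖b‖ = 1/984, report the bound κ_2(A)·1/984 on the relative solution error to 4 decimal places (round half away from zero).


0.0325

form AᵀA = [194689/6400 371349/5120; 371349/5120 17845201/102400] with trace 838409/4096 and determinant 418161601/10240000
char-poly roots: 20449/100 and 20449/102400
κ_2(A) = √(λ_max/λ_min) = √((20449/100) / (20449/102400)) = 32.0000
perturbation bound = 32.0000·1/984 = 0.0325


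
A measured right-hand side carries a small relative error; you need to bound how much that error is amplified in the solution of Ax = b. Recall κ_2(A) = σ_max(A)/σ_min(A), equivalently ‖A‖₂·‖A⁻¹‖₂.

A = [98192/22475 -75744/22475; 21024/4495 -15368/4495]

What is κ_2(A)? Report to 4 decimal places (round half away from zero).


77.5000

form AᵀA = [24603904/600625 -18448128/600625; -18448128/600625 13842496/600625] with trace 1537856/24025 and determinant 16384/24025
solving λ² − 1537856/24025·λ + 16384/24025 = 0 gives λ = 64, 256/24025
so κ_2 = √(64 / (256/24025)) = 77.5000


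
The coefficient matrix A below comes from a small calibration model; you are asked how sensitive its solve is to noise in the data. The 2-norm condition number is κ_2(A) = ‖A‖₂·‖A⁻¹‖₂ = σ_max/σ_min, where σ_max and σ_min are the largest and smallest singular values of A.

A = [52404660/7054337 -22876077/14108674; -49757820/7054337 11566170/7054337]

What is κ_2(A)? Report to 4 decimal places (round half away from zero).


148.3250

form AᵀA = [6209380548000/59172022009 -1397043904410/59172022009; -1397043904410/59172022009 1258525627569/236688088036] with trace 15524121249/140801956 and determinant 19448100/35200489
eigenvalues of AᵀA: λ = (tr ± √(tr²−4·det))/2 = 441/4, 176400/35200489
κ_2(A) = √(λ_max/λ_min) = √((441/4) / (176400/35200489)) = 148.3250


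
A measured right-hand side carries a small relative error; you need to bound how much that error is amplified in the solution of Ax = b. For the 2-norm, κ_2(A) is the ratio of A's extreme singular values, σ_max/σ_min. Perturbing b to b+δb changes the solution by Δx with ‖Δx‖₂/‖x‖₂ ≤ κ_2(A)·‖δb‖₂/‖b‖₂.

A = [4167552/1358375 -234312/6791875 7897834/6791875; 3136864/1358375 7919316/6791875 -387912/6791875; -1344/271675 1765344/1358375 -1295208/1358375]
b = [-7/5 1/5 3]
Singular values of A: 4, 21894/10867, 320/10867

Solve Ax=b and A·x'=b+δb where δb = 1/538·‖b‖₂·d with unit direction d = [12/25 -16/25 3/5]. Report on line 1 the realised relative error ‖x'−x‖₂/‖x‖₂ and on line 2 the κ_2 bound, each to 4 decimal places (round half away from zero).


largest singular value 4, smallest 320/10867
κ_2(A) = 4 / (320/10867) = 135.8375
κ_2(A)·‖δb‖/‖b‖ = 0.2525
solve Ax = b  →  x = [-9.7486 20.7098 25.1314]
2-norm of b is 3.3166; of x, 33.9929
Δx = A⁻¹·δb where δb = 1/538·3.3166·d; ‖Δx‖ = 0.2094
relative error = 0.0062
tightness: 0.0062 against a bound of 0.2525 (unrounded ratio ≈ 0.0244)

0.0062
0.2525


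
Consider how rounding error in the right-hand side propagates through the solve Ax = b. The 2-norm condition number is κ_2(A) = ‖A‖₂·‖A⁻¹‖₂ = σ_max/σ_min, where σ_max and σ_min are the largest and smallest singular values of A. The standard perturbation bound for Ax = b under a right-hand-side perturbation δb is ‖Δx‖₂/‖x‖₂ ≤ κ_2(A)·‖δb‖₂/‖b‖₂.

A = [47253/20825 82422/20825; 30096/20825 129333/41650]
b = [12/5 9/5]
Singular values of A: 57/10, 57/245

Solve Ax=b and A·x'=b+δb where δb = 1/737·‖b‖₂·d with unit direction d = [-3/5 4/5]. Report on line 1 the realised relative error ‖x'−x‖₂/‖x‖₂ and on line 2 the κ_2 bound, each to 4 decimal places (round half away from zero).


from the listed singular values, σ₁ = 57/10, σ_n = 57/245
κ_2(A) = (57/10) / (57/245) = 24.5000
perturbation bound = 24.5000·1/737 = 0.0332
solve Ax = b  →  x = [0.2477 0.4644]
‖b‖ = 3.0000, ‖x‖ = 0.5263
with δb = [-0.0024 0.0033], A·Δx = δb → ‖Δx‖ = 0.0175
realised ‖Δx‖/‖x‖ = 0.0332
tightness: 0.0332 against a bound of 0.0332; the bound is attained (ratio 1)

0.0332
0.0332


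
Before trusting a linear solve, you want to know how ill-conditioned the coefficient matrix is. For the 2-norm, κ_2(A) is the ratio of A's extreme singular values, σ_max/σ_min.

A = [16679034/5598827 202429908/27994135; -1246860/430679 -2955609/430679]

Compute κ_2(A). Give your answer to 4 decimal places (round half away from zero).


AᵀA = [643195828116/37273321969 7717425929892/186366609845; 7717425929892/186366609845 92611036174329/931833049225]; tr = 643141608741/5513805025, det = 53144100/220552201
char-poly roots: 2916/25 and 455625/220552201
σ_max=√(2916/25)=(54/5), σ_min=√(455625/220552201)=(675/14851) → κ = 237.6160

237.6160


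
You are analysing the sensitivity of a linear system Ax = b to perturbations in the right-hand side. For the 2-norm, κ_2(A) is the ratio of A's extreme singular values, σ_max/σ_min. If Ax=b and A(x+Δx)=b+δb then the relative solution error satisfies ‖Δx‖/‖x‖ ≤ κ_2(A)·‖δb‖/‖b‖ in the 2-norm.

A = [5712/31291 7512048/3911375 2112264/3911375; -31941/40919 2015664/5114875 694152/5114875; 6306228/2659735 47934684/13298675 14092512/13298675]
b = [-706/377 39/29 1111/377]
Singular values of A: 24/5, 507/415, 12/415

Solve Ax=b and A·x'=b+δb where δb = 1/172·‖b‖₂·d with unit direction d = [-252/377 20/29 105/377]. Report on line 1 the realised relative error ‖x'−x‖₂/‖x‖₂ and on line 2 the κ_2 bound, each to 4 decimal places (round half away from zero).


largest singular value 24/5, smallest 12/415
κ = σ_max/σ_min = (24/5)/(12/415) = 166.0000
κ_2(A)·‖δb‖/‖b‖ = 0.9651
solve Ax = b  →  x = [0.9183 -29.0668 99.5951]
‖b‖₂ = 3.7417 and ‖x‖₂ = 103.7541
δb = ε·‖b‖·d = [-0.0145 0.0150 0.0061]; solving A·Δx = δb gives ‖Δx‖ = 0.7523
realised ‖Δx‖/‖x‖ = 0.0073
realised/bound (from unrounded values) ≈ 0.0075

0.0073
0.9651


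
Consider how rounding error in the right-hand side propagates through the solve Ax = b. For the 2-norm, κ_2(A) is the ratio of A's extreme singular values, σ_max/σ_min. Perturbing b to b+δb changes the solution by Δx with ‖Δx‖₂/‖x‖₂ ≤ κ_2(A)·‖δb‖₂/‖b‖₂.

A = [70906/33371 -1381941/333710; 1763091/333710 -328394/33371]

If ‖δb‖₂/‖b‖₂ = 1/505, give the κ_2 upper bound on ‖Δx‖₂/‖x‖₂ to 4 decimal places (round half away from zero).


M = AᵀA = [21368378449/658948900 -400577760/6589489; -400577760/6589489 75112561249/658948900]. tr(M)=166922041/1140050, det(M)=214358881/228010000
solving λ² − 166922041/1140050·λ + 214358881/228010000 = 0 gives λ = 14641/100, 14641/2280100
κ_2(A) = √(λ_max/λ_min) = √((14641/100) / (14641/2280100)) = 151.0000
κ_2(A)·‖δb‖/‖b‖ = 0.2990

0.2990


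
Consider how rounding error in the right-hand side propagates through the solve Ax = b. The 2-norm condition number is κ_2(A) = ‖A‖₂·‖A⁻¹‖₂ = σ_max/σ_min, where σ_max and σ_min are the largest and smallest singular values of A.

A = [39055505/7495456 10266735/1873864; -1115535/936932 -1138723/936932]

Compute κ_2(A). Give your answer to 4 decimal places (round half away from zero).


M = AᵀA = [954774089425/33421689856 250622894655/8355422464; 250622894655/8355422464 65789772661/2088855616]. tr(M)=2386932761/39740416, det(M)=23088025/635846656
eigenvalues of AᵀA: λ = (tr ± √(tr²−4·det))/2 = 961/16, 24025/39740416
so κ_2 = √((961/16) / (24025/39740416)) = 315.2000

315.2000


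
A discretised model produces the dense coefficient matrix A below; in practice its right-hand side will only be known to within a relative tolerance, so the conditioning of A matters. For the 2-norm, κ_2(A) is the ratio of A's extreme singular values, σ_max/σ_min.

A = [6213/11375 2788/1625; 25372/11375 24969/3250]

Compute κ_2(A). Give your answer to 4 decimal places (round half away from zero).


M = AᵀA = [682339753/129390625 334078578/18484375; 334078578/18484375 654542737/10562500]. tr(M)=2227325/33124, det(M)=2825761/20702500
λ_max, λ_min = (2227325/33124 ± √3100236007736169/685749610000)/2 = 1681/25, 1681/828100
κ_2(A) = √(λ_max/λ_min) = √((1681/25) / (1681/828100)) = 182.0000

182.0000


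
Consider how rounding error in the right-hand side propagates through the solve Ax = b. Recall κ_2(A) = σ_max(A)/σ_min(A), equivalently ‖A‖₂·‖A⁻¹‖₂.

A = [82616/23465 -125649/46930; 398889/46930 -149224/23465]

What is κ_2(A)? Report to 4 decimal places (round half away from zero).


form AᵀA = [220608341/2606420 -41363568/651605; -41363568/651605 124093349/2606420] with trace 34470169/260642 and determinant 279841/2085136
eigenvalues of AᵀA: λ = (tr ± √(tr²−4·det))/2 = 529/4, 529/521284
κ = σ_max/σ_min = (23/2)/(23/722) = 361.0000

361.0000


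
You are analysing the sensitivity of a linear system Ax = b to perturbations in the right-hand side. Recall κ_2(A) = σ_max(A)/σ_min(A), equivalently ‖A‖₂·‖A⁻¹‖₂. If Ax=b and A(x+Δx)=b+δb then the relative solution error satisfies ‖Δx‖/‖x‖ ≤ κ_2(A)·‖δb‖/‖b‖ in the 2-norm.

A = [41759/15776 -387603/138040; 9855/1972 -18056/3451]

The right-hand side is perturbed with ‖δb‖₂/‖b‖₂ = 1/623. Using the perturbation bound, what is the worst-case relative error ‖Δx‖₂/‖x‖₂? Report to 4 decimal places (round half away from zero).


0.5897

AᵀA = [27541729/861184 -253035693/7535360; -253035693/7535360 2324798281/65934400]; tr = 84346481/1254400, det = 1681/50176
solving λ² − 84346481/1254400·λ + 1681/50176 = 0 gives λ = 1681/25, 25/50176
κ = σ_max/σ_min = (41/5)/(5/224) = 367.3600
κ_2(A)·‖δb‖/‖b‖ = 0.5897


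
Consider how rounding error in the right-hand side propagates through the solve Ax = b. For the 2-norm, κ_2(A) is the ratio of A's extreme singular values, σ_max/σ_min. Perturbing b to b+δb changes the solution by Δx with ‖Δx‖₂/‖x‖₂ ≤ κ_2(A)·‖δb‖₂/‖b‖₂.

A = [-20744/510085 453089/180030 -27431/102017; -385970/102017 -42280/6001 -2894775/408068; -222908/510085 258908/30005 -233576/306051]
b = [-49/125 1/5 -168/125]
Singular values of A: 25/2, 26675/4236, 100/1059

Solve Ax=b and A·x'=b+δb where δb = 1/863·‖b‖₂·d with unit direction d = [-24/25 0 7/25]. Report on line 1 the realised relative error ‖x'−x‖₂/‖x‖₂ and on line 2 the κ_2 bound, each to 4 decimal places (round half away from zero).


0.0976
0.1534

from the listed singular values, σ₁ = 25/2, σ_n = 100/1059
κ_2(A) = (25/2) / (100/1059) = 132.3750
bound on ‖Δx‖/‖x‖: κ·ε = 132.3750·1/863 = 0.1534
solve Ax = b  →  x = [0.0482 -0.1453 0.0904]
2-norm of b is 1.4142; of x, 0.1778
Δx = A⁻¹·δb where δb = 1/863·1.4142·d; ‖Δx‖ = 0.0174
relative error = 0.0976
tightness: 0.0976 against a bound of 0.1534 (unrounded ratio ≈ 0.6363)


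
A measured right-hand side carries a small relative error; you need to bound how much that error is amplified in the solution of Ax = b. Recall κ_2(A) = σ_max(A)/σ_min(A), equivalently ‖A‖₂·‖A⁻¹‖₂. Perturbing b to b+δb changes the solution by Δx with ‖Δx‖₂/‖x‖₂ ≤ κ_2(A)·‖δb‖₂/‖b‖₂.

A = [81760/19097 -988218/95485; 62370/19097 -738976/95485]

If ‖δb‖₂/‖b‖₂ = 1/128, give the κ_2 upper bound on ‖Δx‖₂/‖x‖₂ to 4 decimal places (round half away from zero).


form AᵀA = [10574714500/364695409 -25377327360/364695409; -25377327360/364695409 60906413764/364695409] with trace 422965256/2157961 and determinant 960400/2157961
λ_max, λ_min = (422965256/2157961 ± √178891317760167936/4656795677521)/2 = 196, 4900/2157961
κ_2(A) = √(λ_max/λ_min) = √(196 / (4900/2157961)) = 293.8000
bound on ‖Δx‖/‖x‖: κ·ε = 293.8000·1/128 = 2.2953

2.2953


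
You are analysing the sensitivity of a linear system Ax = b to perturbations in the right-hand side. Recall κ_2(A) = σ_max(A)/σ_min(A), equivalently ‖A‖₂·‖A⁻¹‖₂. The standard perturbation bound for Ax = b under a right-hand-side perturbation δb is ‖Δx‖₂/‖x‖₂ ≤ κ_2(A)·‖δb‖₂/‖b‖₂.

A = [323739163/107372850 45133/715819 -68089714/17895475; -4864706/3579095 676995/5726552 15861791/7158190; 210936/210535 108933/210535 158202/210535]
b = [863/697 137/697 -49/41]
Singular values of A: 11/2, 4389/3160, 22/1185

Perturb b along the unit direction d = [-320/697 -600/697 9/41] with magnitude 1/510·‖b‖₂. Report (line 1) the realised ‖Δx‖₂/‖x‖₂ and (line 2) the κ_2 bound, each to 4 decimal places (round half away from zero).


0.0034
0.5809

from the listed singular values, σ₁ = 11/2, σ_n = 22/1185
condition number: (11/2) ÷ (22/1185) = 296.2500
bound on ‖Δx‖/‖x‖: κ·ε = 296.2500·1/510 = 0.5809
solve Ax = b  →  x = [-16.9960 49.4434 -12.9743]
2-norm of b is 1.7321; of x, 53.8688
δb = ε·‖b‖·d = [-0.0016 -0.0029 0.0007]; solving A·Δx = δb gives ‖Δx‖ = 0.1829
relative error = 0.0034
so the bound overstates the realised error by a factor of ≈ 171.0563 (computed from the unrounded values)


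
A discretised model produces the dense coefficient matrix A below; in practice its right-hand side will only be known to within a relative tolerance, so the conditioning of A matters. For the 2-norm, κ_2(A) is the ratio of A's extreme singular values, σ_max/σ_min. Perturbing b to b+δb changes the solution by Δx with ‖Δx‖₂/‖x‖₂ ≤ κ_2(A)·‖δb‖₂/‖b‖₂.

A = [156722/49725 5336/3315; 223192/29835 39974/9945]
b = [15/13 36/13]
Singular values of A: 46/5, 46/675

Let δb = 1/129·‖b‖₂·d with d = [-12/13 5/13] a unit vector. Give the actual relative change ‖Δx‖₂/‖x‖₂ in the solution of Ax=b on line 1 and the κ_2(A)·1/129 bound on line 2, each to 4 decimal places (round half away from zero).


from the listed singular values, σ₁ = 46/5, σ_n = 46/675
κ = σ_max/σ_min = (46/5)/(46/675) = 135.0000
perturbation bound = 135.0000·1/129 = 1.0465
solve Ax = b  →  x = [0.2877 0.1535]
‖b‖₂ = 3.0000 and ‖x‖₂ = 0.3261
Δx = A⁻¹·δb where δb = 1/129·3.0000·d; ‖Δx‖ = 0.3413
realised ‖Δx‖/‖x‖ = 1.0465
realised/bound = 1 exactly: the bound is attained for this b and d

1.0465
1.0465


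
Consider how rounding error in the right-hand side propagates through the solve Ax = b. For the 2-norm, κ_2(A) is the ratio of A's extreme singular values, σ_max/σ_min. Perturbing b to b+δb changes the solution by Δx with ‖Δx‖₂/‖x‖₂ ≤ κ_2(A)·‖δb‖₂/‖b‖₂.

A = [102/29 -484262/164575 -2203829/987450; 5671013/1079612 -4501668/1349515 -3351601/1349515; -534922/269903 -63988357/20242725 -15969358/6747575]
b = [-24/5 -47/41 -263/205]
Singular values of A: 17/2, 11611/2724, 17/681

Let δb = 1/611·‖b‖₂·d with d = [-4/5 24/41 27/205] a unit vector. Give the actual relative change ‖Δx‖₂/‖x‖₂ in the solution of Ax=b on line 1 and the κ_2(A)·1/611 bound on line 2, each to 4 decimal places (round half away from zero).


largest singular value 17/2, smallest 17/681
κ_2(A) = (17/2) / (17/681) = 340.5000
worst-case relative error ≤ 340.5000 × 1/611 = 0.5573
solve Ax = b  →  x = [-0.1547 -71.7038 96.4427]
‖b‖₂ = 5.0990 and ‖x‖₂ = 120.1776
with δb = [-0.0067 0.0049 0.0011], A·Δx = δb → ‖Δx‖ = 0.3343
dividing the unrounded norms, ‖Δx‖/‖x‖ = 0.0028
tightness: 0.0028 against a bound of 0.5573 (unrounded ratio ≈ 0.0050)

0.0028
0.5573


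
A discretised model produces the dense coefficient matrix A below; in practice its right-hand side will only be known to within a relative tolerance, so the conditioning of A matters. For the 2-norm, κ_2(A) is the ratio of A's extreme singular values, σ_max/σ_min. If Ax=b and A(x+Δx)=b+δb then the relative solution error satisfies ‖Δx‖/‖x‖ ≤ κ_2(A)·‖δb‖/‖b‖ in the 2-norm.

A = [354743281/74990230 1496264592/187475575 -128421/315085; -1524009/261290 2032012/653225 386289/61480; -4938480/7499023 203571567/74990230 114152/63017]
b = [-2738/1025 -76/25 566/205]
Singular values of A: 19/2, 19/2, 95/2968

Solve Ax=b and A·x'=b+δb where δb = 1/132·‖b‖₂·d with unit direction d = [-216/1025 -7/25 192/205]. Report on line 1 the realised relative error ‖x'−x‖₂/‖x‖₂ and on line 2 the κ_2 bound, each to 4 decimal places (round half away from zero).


from the listed singular values, σ₁ = 19/2, σ_n = 95/2968
condition number: (19/2) ÷ (95/2968) = 296.8000
bound on ‖Δx‖/‖x‖: κ·ε = 296.8000·1/132 = 2.2485
solve Ax = b  →  x = [76.0811 -40.8152 90.3492]
‖b‖₂ = 4.8990 and ‖x‖₂ = 124.9688
Δx = A⁻¹·δb where δb = 1/132·4.8990·d; ‖Δx‖ = 1.1595
dividing the unrounded norms, ‖Δx‖/‖x‖ = 0.0093
so the bound overstates the realised error by a factor of ≈ 242.3369 (computed from the unrounded values)

0.0093
2.2485


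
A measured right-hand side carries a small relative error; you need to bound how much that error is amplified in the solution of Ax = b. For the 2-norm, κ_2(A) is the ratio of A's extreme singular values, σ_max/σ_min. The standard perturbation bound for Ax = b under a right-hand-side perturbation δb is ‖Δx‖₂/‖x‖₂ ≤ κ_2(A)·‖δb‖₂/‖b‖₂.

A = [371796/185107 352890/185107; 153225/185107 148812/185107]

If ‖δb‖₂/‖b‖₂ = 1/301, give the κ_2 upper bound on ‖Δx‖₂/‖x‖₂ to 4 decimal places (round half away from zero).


0.8156

AᵀA = [32995341/6991349 31423140/6991349; 31423140/6991349 29927844/6991349]; tr = 2169765/241081, det = 324/241081
λ_max, λ_min = (2169765/241081 ± √4707567714249/58120048561)/2 = 9, 36/241081
κ = σ_max/σ_min = 3/(6/491) = 245.5000
κ_2(A)·‖δb‖/‖b‖ = 0.8156


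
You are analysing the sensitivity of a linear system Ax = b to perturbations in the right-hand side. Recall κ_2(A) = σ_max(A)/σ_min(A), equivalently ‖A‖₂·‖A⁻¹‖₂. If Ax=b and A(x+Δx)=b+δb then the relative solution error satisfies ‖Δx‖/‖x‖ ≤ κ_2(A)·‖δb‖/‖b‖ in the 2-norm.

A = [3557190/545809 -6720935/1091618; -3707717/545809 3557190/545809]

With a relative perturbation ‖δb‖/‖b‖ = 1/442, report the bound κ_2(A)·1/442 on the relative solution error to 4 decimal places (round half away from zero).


M = AᵀA = [31392111829/354230041 -29896403355/354230041; -29896403355/354230041 113894613625/1416920164]. tr(M)=284736101/1684804, det(M)=714025/1684804
char-poly roots: 169 and 4225/1684804
κ_2(A) = √(λ_max/λ_min) = √(169 / (4225/1684804)) = 259.6000
worst-case relative error ≤ 259.6000 × 1/442 = 0.5873

0.5873


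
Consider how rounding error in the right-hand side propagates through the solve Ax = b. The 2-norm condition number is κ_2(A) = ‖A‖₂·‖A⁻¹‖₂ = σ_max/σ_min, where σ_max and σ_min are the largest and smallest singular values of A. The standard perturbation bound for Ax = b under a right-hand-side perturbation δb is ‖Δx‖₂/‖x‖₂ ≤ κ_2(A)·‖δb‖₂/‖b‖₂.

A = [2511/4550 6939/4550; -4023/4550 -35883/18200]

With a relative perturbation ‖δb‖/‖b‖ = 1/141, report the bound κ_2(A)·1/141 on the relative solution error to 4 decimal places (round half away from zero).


0.1986

M = AᵀA = [449793/414050 1712421/662480; 1712421/662480 82319409/13249600]. tr(M)=114453/15680, det(M)=531441/7840000
eigenvalues of AᵀA: λ = (tr ± √(tr²−4·det))/2 = 729/100, 729/78400
κ_2(A) = √(λ_max/λ_min) = √((729/100) / (729/78400)) = 28.0000
worst-case relative error ≤ 28.0000 × 1/141 = 0.1986


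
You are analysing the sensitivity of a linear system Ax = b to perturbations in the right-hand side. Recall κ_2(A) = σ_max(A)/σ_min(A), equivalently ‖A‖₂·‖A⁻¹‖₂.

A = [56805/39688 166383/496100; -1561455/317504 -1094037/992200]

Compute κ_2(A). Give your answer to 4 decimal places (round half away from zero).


387.2000

M = AᵀA = [2644657430625/100808790016 74380468995/12601098752; 74380468995/12601098752 2092240269/1575137344]. tr(M)=1652921361/59969536, det(M)=4862025/959512576
solving λ² − 1652921361/59969536·λ + 4862025/959512576 = 0 gives λ = 441/16, 11025/59969536
σ_max=√(441/16)=(21/4), σ_min=√(11025/59969536)=(105/7744) → κ = 387.2000


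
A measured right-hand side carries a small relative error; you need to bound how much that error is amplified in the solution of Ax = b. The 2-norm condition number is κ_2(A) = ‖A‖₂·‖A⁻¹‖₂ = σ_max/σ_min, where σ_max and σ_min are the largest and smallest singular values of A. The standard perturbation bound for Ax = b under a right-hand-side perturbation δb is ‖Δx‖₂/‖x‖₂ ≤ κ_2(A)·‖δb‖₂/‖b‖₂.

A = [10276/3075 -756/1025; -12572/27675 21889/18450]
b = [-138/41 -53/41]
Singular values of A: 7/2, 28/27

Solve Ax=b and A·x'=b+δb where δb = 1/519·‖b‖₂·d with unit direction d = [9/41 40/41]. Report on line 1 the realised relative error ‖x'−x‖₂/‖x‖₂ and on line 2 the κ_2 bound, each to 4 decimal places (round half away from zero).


from the listed singular values, σ₁ = 7/2, σ_n = 28/27
condition number: (7/2) ÷ (28/27) = 3.3750
worst-case relative error ≤ 3.3750 × 1/519 = 0.0065
solve Ax = b  →  x = [-1.3629 -1.6114]
‖b‖₂ = 3.6056 and ‖x‖₂ = 2.1105
re-solving with b+δb shifts x by Δx of norm 0.0067
relative error = 0.0032
realised/bound (from unrounded values) ≈ 0.4881

0.0032
0.0065


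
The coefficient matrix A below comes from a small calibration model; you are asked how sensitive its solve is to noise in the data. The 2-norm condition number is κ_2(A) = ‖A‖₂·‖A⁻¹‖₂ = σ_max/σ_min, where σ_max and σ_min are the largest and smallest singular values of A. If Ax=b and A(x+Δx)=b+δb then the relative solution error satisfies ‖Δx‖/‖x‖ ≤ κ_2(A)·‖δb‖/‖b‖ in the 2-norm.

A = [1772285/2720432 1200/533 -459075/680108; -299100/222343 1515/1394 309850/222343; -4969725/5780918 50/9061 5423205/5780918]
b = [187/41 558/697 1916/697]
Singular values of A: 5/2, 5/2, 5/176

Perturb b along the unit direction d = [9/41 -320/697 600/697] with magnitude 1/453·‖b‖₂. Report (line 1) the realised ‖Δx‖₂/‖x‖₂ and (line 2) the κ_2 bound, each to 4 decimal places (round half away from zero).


σ_max = 5/2, σ_min = 5/176
condition number: (5/2) ÷ (5/176) = 88.0000
perturbation bound = 88.0000·1/453 = 0.1943
solve Ax = b  →  x = [76.3841 1.7846 72.9167]
‖b‖₂ = 5.3852 and ‖x‖₂ = 105.6152
re-solving with b+δb shifts x by Δx of norm 0.4184
realised ‖Δx‖/‖x‖ = 0.0040
so the bound overstates the realised error by a factor of ≈ 49.0306 (computed from the unrounded values)

0.0040
0.1943


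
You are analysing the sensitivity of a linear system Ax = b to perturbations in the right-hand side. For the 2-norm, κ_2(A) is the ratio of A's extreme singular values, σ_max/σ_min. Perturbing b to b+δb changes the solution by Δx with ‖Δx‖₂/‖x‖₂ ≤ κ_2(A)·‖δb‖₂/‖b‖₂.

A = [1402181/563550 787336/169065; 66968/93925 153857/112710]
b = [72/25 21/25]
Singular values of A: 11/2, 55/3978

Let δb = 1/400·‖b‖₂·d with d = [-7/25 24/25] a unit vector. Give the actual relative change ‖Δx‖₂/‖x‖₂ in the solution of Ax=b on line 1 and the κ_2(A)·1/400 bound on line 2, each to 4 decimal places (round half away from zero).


from the listed singular values, σ₁ = 11/2, σ_n = 55/3978
κ = σ_max/σ_min = (11/2)/(55/3978) = 397.8000
worst-case relative error ≤ 397.8000 × 1/400 = 0.9945
solve Ax = b  →  x = [0.2567 0.4813]
‖b‖₂ = 3.0000 and ‖x‖₂ = 0.5455
re-solving with b+δb shifts x by Δx of norm 0.5425
realised ‖Δx‖/‖x‖ = 0.9945
so the bound is sharp here: realised error equals the bound

0.9945
0.9945
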